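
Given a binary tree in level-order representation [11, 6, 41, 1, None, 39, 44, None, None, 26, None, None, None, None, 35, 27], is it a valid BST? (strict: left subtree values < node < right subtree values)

Level-order array: [11, 6, 41, 1, None, 39, 44, None, None, 26, None, None, None, None, 35, 27]
Validate using subtree bounds (lo, hi): at each node, require lo < value < hi,
then recurse left with hi=value and right with lo=value.
Preorder trace (stopping at first violation):
  at node 11 with bounds (-inf, +inf): OK
  at node 6 with bounds (-inf, 11): OK
  at node 1 with bounds (-inf, 6): OK
  at node 41 with bounds (11, +inf): OK
  at node 39 with bounds (11, 41): OK
  at node 26 with bounds (11, 39): OK
  at node 35 with bounds (26, 39): OK
  at node 27 with bounds (26, 35): OK
  at node 44 with bounds (41, +inf): OK
No violation found at any node.
Result: Valid BST


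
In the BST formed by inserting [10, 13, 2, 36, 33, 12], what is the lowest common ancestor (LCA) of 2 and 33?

Tree insertion order: [10, 13, 2, 36, 33, 12]
Tree (level-order array): [10, 2, 13, None, None, 12, 36, None, None, 33]
In a BST, the LCA of p=2, q=33 is the first node v on the
root-to-leaf path with p <= v <= q (go left if both < v, right if both > v).
Walk from root:
  at 10: 2 <= 10 <= 33, this is the LCA
LCA = 10


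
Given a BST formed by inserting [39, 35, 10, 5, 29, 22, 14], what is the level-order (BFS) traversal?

Tree insertion order: [39, 35, 10, 5, 29, 22, 14]
Tree (level-order array): [39, 35, None, 10, None, 5, 29, None, None, 22, None, 14]
BFS from the root, enqueuing left then right child of each popped node:
  queue [39] -> pop 39, enqueue [35], visited so far: [39]
  queue [35] -> pop 35, enqueue [10], visited so far: [39, 35]
  queue [10] -> pop 10, enqueue [5, 29], visited so far: [39, 35, 10]
  queue [5, 29] -> pop 5, enqueue [none], visited so far: [39, 35, 10, 5]
  queue [29] -> pop 29, enqueue [22], visited so far: [39, 35, 10, 5, 29]
  queue [22] -> pop 22, enqueue [14], visited so far: [39, 35, 10, 5, 29, 22]
  queue [14] -> pop 14, enqueue [none], visited so far: [39, 35, 10, 5, 29, 22, 14]
Result: [39, 35, 10, 5, 29, 22, 14]


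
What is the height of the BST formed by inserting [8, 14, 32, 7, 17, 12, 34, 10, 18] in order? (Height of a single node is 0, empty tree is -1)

Insertion order: [8, 14, 32, 7, 17, 12, 34, 10, 18]
Tree (level-order array): [8, 7, 14, None, None, 12, 32, 10, None, 17, 34, None, None, None, 18]
Compute height bottom-up (empty subtree = -1):
  height(7) = 1 + max(-1, -1) = 0
  height(10) = 1 + max(-1, -1) = 0
  height(12) = 1 + max(0, -1) = 1
  height(18) = 1 + max(-1, -1) = 0
  height(17) = 1 + max(-1, 0) = 1
  height(34) = 1 + max(-1, -1) = 0
  height(32) = 1 + max(1, 0) = 2
  height(14) = 1 + max(1, 2) = 3
  height(8) = 1 + max(0, 3) = 4
Height = 4


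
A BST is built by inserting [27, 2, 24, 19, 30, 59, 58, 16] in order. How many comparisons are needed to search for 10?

Search path for 10: 27 -> 2 -> 24 -> 19 -> 16
Found: False
Comparisons: 5


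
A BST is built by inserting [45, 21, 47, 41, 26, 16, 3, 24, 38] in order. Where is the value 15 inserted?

Starting tree (level order): [45, 21, 47, 16, 41, None, None, 3, None, 26, None, None, None, 24, 38]
Insertion path: 45 -> 21 -> 16 -> 3
Result: insert 15 as right child of 3
Final tree (level order): [45, 21, 47, 16, 41, None, None, 3, None, 26, None, None, 15, 24, 38]


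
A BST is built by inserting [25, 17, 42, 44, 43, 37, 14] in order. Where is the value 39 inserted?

Starting tree (level order): [25, 17, 42, 14, None, 37, 44, None, None, None, None, 43]
Insertion path: 25 -> 42 -> 37
Result: insert 39 as right child of 37
Final tree (level order): [25, 17, 42, 14, None, 37, 44, None, None, None, 39, 43]


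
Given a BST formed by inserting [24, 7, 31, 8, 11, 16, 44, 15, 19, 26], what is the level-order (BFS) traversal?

Tree insertion order: [24, 7, 31, 8, 11, 16, 44, 15, 19, 26]
Tree (level-order array): [24, 7, 31, None, 8, 26, 44, None, 11, None, None, None, None, None, 16, 15, 19]
BFS from the root, enqueuing left then right child of each popped node:
  queue [24] -> pop 24, enqueue [7, 31], visited so far: [24]
  queue [7, 31] -> pop 7, enqueue [8], visited so far: [24, 7]
  queue [31, 8] -> pop 31, enqueue [26, 44], visited so far: [24, 7, 31]
  queue [8, 26, 44] -> pop 8, enqueue [11], visited so far: [24, 7, 31, 8]
  queue [26, 44, 11] -> pop 26, enqueue [none], visited so far: [24, 7, 31, 8, 26]
  queue [44, 11] -> pop 44, enqueue [none], visited so far: [24, 7, 31, 8, 26, 44]
  queue [11] -> pop 11, enqueue [16], visited so far: [24, 7, 31, 8, 26, 44, 11]
  queue [16] -> pop 16, enqueue [15, 19], visited so far: [24, 7, 31, 8, 26, 44, 11, 16]
  queue [15, 19] -> pop 15, enqueue [none], visited so far: [24, 7, 31, 8, 26, 44, 11, 16, 15]
  queue [19] -> pop 19, enqueue [none], visited so far: [24, 7, 31, 8, 26, 44, 11, 16, 15, 19]
Result: [24, 7, 31, 8, 26, 44, 11, 16, 15, 19]


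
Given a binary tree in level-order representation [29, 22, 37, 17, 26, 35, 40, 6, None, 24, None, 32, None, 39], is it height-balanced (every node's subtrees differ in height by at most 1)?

Tree (level-order array): [29, 22, 37, 17, 26, 35, 40, 6, None, 24, None, 32, None, 39]
Definition: a tree is height-balanced if, at every node, |h(left) - h(right)| <= 1 (empty subtree has height -1).
Bottom-up per-node check:
  node 6: h_left=-1, h_right=-1, diff=0 [OK], height=0
  node 17: h_left=0, h_right=-1, diff=1 [OK], height=1
  node 24: h_left=-1, h_right=-1, diff=0 [OK], height=0
  node 26: h_left=0, h_right=-1, diff=1 [OK], height=1
  node 22: h_left=1, h_right=1, diff=0 [OK], height=2
  node 32: h_left=-1, h_right=-1, diff=0 [OK], height=0
  node 35: h_left=0, h_right=-1, diff=1 [OK], height=1
  node 39: h_left=-1, h_right=-1, diff=0 [OK], height=0
  node 40: h_left=0, h_right=-1, diff=1 [OK], height=1
  node 37: h_left=1, h_right=1, diff=0 [OK], height=2
  node 29: h_left=2, h_right=2, diff=0 [OK], height=3
All nodes satisfy the balance condition.
Result: Balanced


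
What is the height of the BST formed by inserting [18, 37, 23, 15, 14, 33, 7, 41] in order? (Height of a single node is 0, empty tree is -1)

Insertion order: [18, 37, 23, 15, 14, 33, 7, 41]
Tree (level-order array): [18, 15, 37, 14, None, 23, 41, 7, None, None, 33]
Compute height bottom-up (empty subtree = -1):
  height(7) = 1 + max(-1, -1) = 0
  height(14) = 1 + max(0, -1) = 1
  height(15) = 1 + max(1, -1) = 2
  height(33) = 1 + max(-1, -1) = 0
  height(23) = 1 + max(-1, 0) = 1
  height(41) = 1 + max(-1, -1) = 0
  height(37) = 1 + max(1, 0) = 2
  height(18) = 1 + max(2, 2) = 3
Height = 3


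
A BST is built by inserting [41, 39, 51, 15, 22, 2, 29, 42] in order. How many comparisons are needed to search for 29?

Search path for 29: 41 -> 39 -> 15 -> 22 -> 29
Found: True
Comparisons: 5


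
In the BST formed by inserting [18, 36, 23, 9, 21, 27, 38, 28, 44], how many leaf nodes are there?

Tree built from: [18, 36, 23, 9, 21, 27, 38, 28, 44]
Tree (level-order array): [18, 9, 36, None, None, 23, 38, 21, 27, None, 44, None, None, None, 28]
Rule: A leaf has 0 children.
Per-node child counts:
  node 18: 2 child(ren)
  node 9: 0 child(ren)
  node 36: 2 child(ren)
  node 23: 2 child(ren)
  node 21: 0 child(ren)
  node 27: 1 child(ren)
  node 28: 0 child(ren)
  node 38: 1 child(ren)
  node 44: 0 child(ren)
Matching nodes: [9, 21, 28, 44]
Count of leaf nodes: 4


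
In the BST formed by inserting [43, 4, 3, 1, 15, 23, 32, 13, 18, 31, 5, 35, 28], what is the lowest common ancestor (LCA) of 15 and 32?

Tree insertion order: [43, 4, 3, 1, 15, 23, 32, 13, 18, 31, 5, 35, 28]
Tree (level-order array): [43, 4, None, 3, 15, 1, None, 13, 23, None, None, 5, None, 18, 32, None, None, None, None, 31, 35, 28]
In a BST, the LCA of p=15, q=32 is the first node v on the
root-to-leaf path with p <= v <= q (go left if both < v, right if both > v).
Walk from root:
  at 43: both 15 and 32 < 43, go left
  at 4: both 15 and 32 > 4, go right
  at 15: 15 <= 15 <= 32, this is the LCA
LCA = 15


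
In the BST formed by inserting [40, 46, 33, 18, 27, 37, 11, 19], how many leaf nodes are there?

Tree built from: [40, 46, 33, 18, 27, 37, 11, 19]
Tree (level-order array): [40, 33, 46, 18, 37, None, None, 11, 27, None, None, None, None, 19]
Rule: A leaf has 0 children.
Per-node child counts:
  node 40: 2 child(ren)
  node 33: 2 child(ren)
  node 18: 2 child(ren)
  node 11: 0 child(ren)
  node 27: 1 child(ren)
  node 19: 0 child(ren)
  node 37: 0 child(ren)
  node 46: 0 child(ren)
Matching nodes: [11, 19, 37, 46]
Count of leaf nodes: 4


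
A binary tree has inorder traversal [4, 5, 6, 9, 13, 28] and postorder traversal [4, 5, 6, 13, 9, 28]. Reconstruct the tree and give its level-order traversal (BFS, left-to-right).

Inorder:   [4, 5, 6, 9, 13, 28]
Postorder: [4, 5, 6, 13, 9, 28]
Algorithm: postorder visits root last, so walk postorder right-to-left;
each value is the root of the current inorder slice — split it at that
value, recurse on the right subtree first, then the left.
Recursive splits:
  root=28; inorder splits into left=[4, 5, 6, 9, 13], right=[]
  root=9; inorder splits into left=[4, 5, 6], right=[13]
  root=13; inorder splits into left=[], right=[]
  root=6; inorder splits into left=[4, 5], right=[]
  root=5; inorder splits into left=[4], right=[]
  root=4; inorder splits into left=[], right=[]
Reconstructed level-order: [28, 9, 6, 13, 5, 4]


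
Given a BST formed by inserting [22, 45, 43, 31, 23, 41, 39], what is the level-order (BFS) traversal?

Tree insertion order: [22, 45, 43, 31, 23, 41, 39]
Tree (level-order array): [22, None, 45, 43, None, 31, None, 23, 41, None, None, 39]
BFS from the root, enqueuing left then right child of each popped node:
  queue [22] -> pop 22, enqueue [45], visited so far: [22]
  queue [45] -> pop 45, enqueue [43], visited so far: [22, 45]
  queue [43] -> pop 43, enqueue [31], visited so far: [22, 45, 43]
  queue [31] -> pop 31, enqueue [23, 41], visited so far: [22, 45, 43, 31]
  queue [23, 41] -> pop 23, enqueue [none], visited so far: [22, 45, 43, 31, 23]
  queue [41] -> pop 41, enqueue [39], visited so far: [22, 45, 43, 31, 23, 41]
  queue [39] -> pop 39, enqueue [none], visited so far: [22, 45, 43, 31, 23, 41, 39]
Result: [22, 45, 43, 31, 23, 41, 39]


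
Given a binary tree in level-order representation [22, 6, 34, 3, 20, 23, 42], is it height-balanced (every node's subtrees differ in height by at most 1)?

Tree (level-order array): [22, 6, 34, 3, 20, 23, 42]
Definition: a tree is height-balanced if, at every node, |h(left) - h(right)| <= 1 (empty subtree has height -1).
Bottom-up per-node check:
  node 3: h_left=-1, h_right=-1, diff=0 [OK], height=0
  node 20: h_left=-1, h_right=-1, diff=0 [OK], height=0
  node 6: h_left=0, h_right=0, diff=0 [OK], height=1
  node 23: h_left=-1, h_right=-1, diff=0 [OK], height=0
  node 42: h_left=-1, h_right=-1, diff=0 [OK], height=0
  node 34: h_left=0, h_right=0, diff=0 [OK], height=1
  node 22: h_left=1, h_right=1, diff=0 [OK], height=2
All nodes satisfy the balance condition.
Result: Balanced


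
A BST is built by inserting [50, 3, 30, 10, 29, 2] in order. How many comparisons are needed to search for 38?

Search path for 38: 50 -> 3 -> 30
Found: False
Comparisons: 3


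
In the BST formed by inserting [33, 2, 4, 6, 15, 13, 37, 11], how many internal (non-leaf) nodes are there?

Tree built from: [33, 2, 4, 6, 15, 13, 37, 11]
Tree (level-order array): [33, 2, 37, None, 4, None, None, None, 6, None, 15, 13, None, 11]
Rule: An internal node has at least one child.
Per-node child counts:
  node 33: 2 child(ren)
  node 2: 1 child(ren)
  node 4: 1 child(ren)
  node 6: 1 child(ren)
  node 15: 1 child(ren)
  node 13: 1 child(ren)
  node 11: 0 child(ren)
  node 37: 0 child(ren)
Matching nodes: [33, 2, 4, 6, 15, 13]
Count of internal (non-leaf) nodes: 6


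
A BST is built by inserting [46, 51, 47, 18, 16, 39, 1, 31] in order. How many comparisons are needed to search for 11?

Search path for 11: 46 -> 18 -> 16 -> 1
Found: False
Comparisons: 4


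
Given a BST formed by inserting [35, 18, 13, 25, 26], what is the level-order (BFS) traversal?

Tree insertion order: [35, 18, 13, 25, 26]
Tree (level-order array): [35, 18, None, 13, 25, None, None, None, 26]
BFS from the root, enqueuing left then right child of each popped node:
  queue [35] -> pop 35, enqueue [18], visited so far: [35]
  queue [18] -> pop 18, enqueue [13, 25], visited so far: [35, 18]
  queue [13, 25] -> pop 13, enqueue [none], visited so far: [35, 18, 13]
  queue [25] -> pop 25, enqueue [26], visited so far: [35, 18, 13, 25]
  queue [26] -> pop 26, enqueue [none], visited so far: [35, 18, 13, 25, 26]
Result: [35, 18, 13, 25, 26]


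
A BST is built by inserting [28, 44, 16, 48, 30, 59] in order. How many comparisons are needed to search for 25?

Search path for 25: 28 -> 16
Found: False
Comparisons: 2


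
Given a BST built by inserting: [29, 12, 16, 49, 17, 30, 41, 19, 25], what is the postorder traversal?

Tree insertion order: [29, 12, 16, 49, 17, 30, 41, 19, 25]
Tree (level-order array): [29, 12, 49, None, 16, 30, None, None, 17, None, 41, None, 19, None, None, None, 25]
Postorder traversal: [25, 19, 17, 16, 12, 41, 30, 49, 29]


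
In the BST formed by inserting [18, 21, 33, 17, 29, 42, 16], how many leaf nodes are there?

Tree built from: [18, 21, 33, 17, 29, 42, 16]
Tree (level-order array): [18, 17, 21, 16, None, None, 33, None, None, 29, 42]
Rule: A leaf has 0 children.
Per-node child counts:
  node 18: 2 child(ren)
  node 17: 1 child(ren)
  node 16: 0 child(ren)
  node 21: 1 child(ren)
  node 33: 2 child(ren)
  node 29: 0 child(ren)
  node 42: 0 child(ren)
Matching nodes: [16, 29, 42]
Count of leaf nodes: 3


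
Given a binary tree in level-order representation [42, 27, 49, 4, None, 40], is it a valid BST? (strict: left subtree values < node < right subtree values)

Level-order array: [42, 27, 49, 4, None, 40]
Validate using subtree bounds (lo, hi): at each node, require lo < value < hi,
then recurse left with hi=value and right with lo=value.
Preorder trace (stopping at first violation):
  at node 42 with bounds (-inf, +inf): OK
  at node 27 with bounds (-inf, 42): OK
  at node 4 with bounds (-inf, 27): OK
  at node 49 with bounds (42, +inf): OK
  at node 40 with bounds (42, 49): VIOLATION
Node 40 violates its bound: not (42 < 40 < 49).
Result: Not a valid BST


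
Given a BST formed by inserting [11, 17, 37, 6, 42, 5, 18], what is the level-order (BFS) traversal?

Tree insertion order: [11, 17, 37, 6, 42, 5, 18]
Tree (level-order array): [11, 6, 17, 5, None, None, 37, None, None, 18, 42]
BFS from the root, enqueuing left then right child of each popped node:
  queue [11] -> pop 11, enqueue [6, 17], visited so far: [11]
  queue [6, 17] -> pop 6, enqueue [5], visited so far: [11, 6]
  queue [17, 5] -> pop 17, enqueue [37], visited so far: [11, 6, 17]
  queue [5, 37] -> pop 5, enqueue [none], visited so far: [11, 6, 17, 5]
  queue [37] -> pop 37, enqueue [18, 42], visited so far: [11, 6, 17, 5, 37]
  queue [18, 42] -> pop 18, enqueue [none], visited so far: [11, 6, 17, 5, 37, 18]
  queue [42] -> pop 42, enqueue [none], visited so far: [11, 6, 17, 5, 37, 18, 42]
Result: [11, 6, 17, 5, 37, 18, 42]


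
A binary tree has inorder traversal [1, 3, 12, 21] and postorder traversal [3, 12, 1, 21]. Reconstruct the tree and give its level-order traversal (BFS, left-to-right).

Inorder:   [1, 3, 12, 21]
Postorder: [3, 12, 1, 21]
Algorithm: postorder visits root last, so walk postorder right-to-left;
each value is the root of the current inorder slice — split it at that
value, recurse on the right subtree first, then the left.
Recursive splits:
  root=21; inorder splits into left=[1, 3, 12], right=[]
  root=1; inorder splits into left=[], right=[3, 12]
  root=12; inorder splits into left=[3], right=[]
  root=3; inorder splits into left=[], right=[]
Reconstructed level-order: [21, 1, 12, 3]


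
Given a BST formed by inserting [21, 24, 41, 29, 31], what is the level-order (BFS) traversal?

Tree insertion order: [21, 24, 41, 29, 31]
Tree (level-order array): [21, None, 24, None, 41, 29, None, None, 31]
BFS from the root, enqueuing left then right child of each popped node:
  queue [21] -> pop 21, enqueue [24], visited so far: [21]
  queue [24] -> pop 24, enqueue [41], visited so far: [21, 24]
  queue [41] -> pop 41, enqueue [29], visited so far: [21, 24, 41]
  queue [29] -> pop 29, enqueue [31], visited so far: [21, 24, 41, 29]
  queue [31] -> pop 31, enqueue [none], visited so far: [21, 24, 41, 29, 31]
Result: [21, 24, 41, 29, 31]


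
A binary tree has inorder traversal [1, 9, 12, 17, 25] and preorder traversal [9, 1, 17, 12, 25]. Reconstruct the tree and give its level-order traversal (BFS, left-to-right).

Inorder:  [1, 9, 12, 17, 25]
Preorder: [9, 1, 17, 12, 25]
Algorithm: preorder visits root first, so consume preorder in order;
for each root, split the current inorder slice at that value into
left-subtree inorder and right-subtree inorder, then recurse.
Recursive splits:
  root=9; inorder splits into left=[1], right=[12, 17, 25]
  root=1; inorder splits into left=[], right=[]
  root=17; inorder splits into left=[12], right=[25]
  root=12; inorder splits into left=[], right=[]
  root=25; inorder splits into left=[], right=[]
Reconstructed level-order: [9, 1, 17, 12, 25]


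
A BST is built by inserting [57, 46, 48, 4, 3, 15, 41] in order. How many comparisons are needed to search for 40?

Search path for 40: 57 -> 46 -> 4 -> 15 -> 41
Found: False
Comparisons: 5


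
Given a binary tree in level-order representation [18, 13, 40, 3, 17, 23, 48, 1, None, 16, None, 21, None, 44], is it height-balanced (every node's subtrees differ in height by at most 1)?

Tree (level-order array): [18, 13, 40, 3, 17, 23, 48, 1, None, 16, None, 21, None, 44]
Definition: a tree is height-balanced if, at every node, |h(left) - h(right)| <= 1 (empty subtree has height -1).
Bottom-up per-node check:
  node 1: h_left=-1, h_right=-1, diff=0 [OK], height=0
  node 3: h_left=0, h_right=-1, diff=1 [OK], height=1
  node 16: h_left=-1, h_right=-1, diff=0 [OK], height=0
  node 17: h_left=0, h_right=-1, diff=1 [OK], height=1
  node 13: h_left=1, h_right=1, diff=0 [OK], height=2
  node 21: h_left=-1, h_right=-1, diff=0 [OK], height=0
  node 23: h_left=0, h_right=-1, diff=1 [OK], height=1
  node 44: h_left=-1, h_right=-1, diff=0 [OK], height=0
  node 48: h_left=0, h_right=-1, diff=1 [OK], height=1
  node 40: h_left=1, h_right=1, diff=0 [OK], height=2
  node 18: h_left=2, h_right=2, diff=0 [OK], height=3
All nodes satisfy the balance condition.
Result: Balanced


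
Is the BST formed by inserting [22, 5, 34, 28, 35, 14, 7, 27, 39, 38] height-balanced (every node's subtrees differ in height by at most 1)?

Tree (level-order array): [22, 5, 34, None, 14, 28, 35, 7, None, 27, None, None, 39, None, None, None, None, 38]
Definition: a tree is height-balanced if, at every node, |h(left) - h(right)| <= 1 (empty subtree has height -1).
Bottom-up per-node check:
  node 7: h_left=-1, h_right=-1, diff=0 [OK], height=0
  node 14: h_left=0, h_right=-1, diff=1 [OK], height=1
  node 5: h_left=-1, h_right=1, diff=2 [FAIL (|-1-1|=2 > 1)], height=2
  node 27: h_left=-1, h_right=-1, diff=0 [OK], height=0
  node 28: h_left=0, h_right=-1, diff=1 [OK], height=1
  node 38: h_left=-1, h_right=-1, diff=0 [OK], height=0
  node 39: h_left=0, h_right=-1, diff=1 [OK], height=1
  node 35: h_left=-1, h_right=1, diff=2 [FAIL (|-1-1|=2 > 1)], height=2
  node 34: h_left=1, h_right=2, diff=1 [OK], height=3
  node 22: h_left=2, h_right=3, diff=1 [OK], height=4
Node 5 violates the condition: |-1 - 1| = 2 > 1.
Result: Not balanced


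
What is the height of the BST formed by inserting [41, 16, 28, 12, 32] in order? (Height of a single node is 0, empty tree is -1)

Insertion order: [41, 16, 28, 12, 32]
Tree (level-order array): [41, 16, None, 12, 28, None, None, None, 32]
Compute height bottom-up (empty subtree = -1):
  height(12) = 1 + max(-1, -1) = 0
  height(32) = 1 + max(-1, -1) = 0
  height(28) = 1 + max(-1, 0) = 1
  height(16) = 1 + max(0, 1) = 2
  height(41) = 1 + max(2, -1) = 3
Height = 3


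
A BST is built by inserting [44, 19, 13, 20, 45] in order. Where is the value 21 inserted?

Starting tree (level order): [44, 19, 45, 13, 20]
Insertion path: 44 -> 19 -> 20
Result: insert 21 as right child of 20
Final tree (level order): [44, 19, 45, 13, 20, None, None, None, None, None, 21]


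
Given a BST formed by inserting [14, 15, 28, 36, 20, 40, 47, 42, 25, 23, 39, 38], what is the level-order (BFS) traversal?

Tree insertion order: [14, 15, 28, 36, 20, 40, 47, 42, 25, 23, 39, 38]
Tree (level-order array): [14, None, 15, None, 28, 20, 36, None, 25, None, 40, 23, None, 39, 47, None, None, 38, None, 42]
BFS from the root, enqueuing left then right child of each popped node:
  queue [14] -> pop 14, enqueue [15], visited so far: [14]
  queue [15] -> pop 15, enqueue [28], visited so far: [14, 15]
  queue [28] -> pop 28, enqueue [20, 36], visited so far: [14, 15, 28]
  queue [20, 36] -> pop 20, enqueue [25], visited so far: [14, 15, 28, 20]
  queue [36, 25] -> pop 36, enqueue [40], visited so far: [14, 15, 28, 20, 36]
  queue [25, 40] -> pop 25, enqueue [23], visited so far: [14, 15, 28, 20, 36, 25]
  queue [40, 23] -> pop 40, enqueue [39, 47], visited so far: [14, 15, 28, 20, 36, 25, 40]
  queue [23, 39, 47] -> pop 23, enqueue [none], visited so far: [14, 15, 28, 20, 36, 25, 40, 23]
  queue [39, 47] -> pop 39, enqueue [38], visited so far: [14, 15, 28, 20, 36, 25, 40, 23, 39]
  queue [47, 38] -> pop 47, enqueue [42], visited so far: [14, 15, 28, 20, 36, 25, 40, 23, 39, 47]
  queue [38, 42] -> pop 38, enqueue [none], visited so far: [14, 15, 28, 20, 36, 25, 40, 23, 39, 47, 38]
  queue [42] -> pop 42, enqueue [none], visited so far: [14, 15, 28, 20, 36, 25, 40, 23, 39, 47, 38, 42]
Result: [14, 15, 28, 20, 36, 25, 40, 23, 39, 47, 38, 42]


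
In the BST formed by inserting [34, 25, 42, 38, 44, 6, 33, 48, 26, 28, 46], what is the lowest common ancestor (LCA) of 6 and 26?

Tree insertion order: [34, 25, 42, 38, 44, 6, 33, 48, 26, 28, 46]
Tree (level-order array): [34, 25, 42, 6, 33, 38, 44, None, None, 26, None, None, None, None, 48, None, 28, 46]
In a BST, the LCA of p=6, q=26 is the first node v on the
root-to-leaf path with p <= v <= q (go left if both < v, right if both > v).
Walk from root:
  at 34: both 6 and 26 < 34, go left
  at 25: 6 <= 25 <= 26, this is the LCA
LCA = 25


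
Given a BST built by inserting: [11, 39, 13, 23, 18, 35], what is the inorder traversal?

Tree insertion order: [11, 39, 13, 23, 18, 35]
Tree (level-order array): [11, None, 39, 13, None, None, 23, 18, 35]
Inorder traversal: [11, 13, 18, 23, 35, 39]


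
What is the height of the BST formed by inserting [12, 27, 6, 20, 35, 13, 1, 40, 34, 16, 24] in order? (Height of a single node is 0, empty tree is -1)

Insertion order: [12, 27, 6, 20, 35, 13, 1, 40, 34, 16, 24]
Tree (level-order array): [12, 6, 27, 1, None, 20, 35, None, None, 13, 24, 34, 40, None, 16]
Compute height bottom-up (empty subtree = -1):
  height(1) = 1 + max(-1, -1) = 0
  height(6) = 1 + max(0, -1) = 1
  height(16) = 1 + max(-1, -1) = 0
  height(13) = 1 + max(-1, 0) = 1
  height(24) = 1 + max(-1, -1) = 0
  height(20) = 1 + max(1, 0) = 2
  height(34) = 1 + max(-1, -1) = 0
  height(40) = 1 + max(-1, -1) = 0
  height(35) = 1 + max(0, 0) = 1
  height(27) = 1 + max(2, 1) = 3
  height(12) = 1 + max(1, 3) = 4
Height = 4


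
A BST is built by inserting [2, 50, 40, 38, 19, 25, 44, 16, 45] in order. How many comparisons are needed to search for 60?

Search path for 60: 2 -> 50
Found: False
Comparisons: 2


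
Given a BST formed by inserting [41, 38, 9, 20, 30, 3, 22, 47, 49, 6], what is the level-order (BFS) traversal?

Tree insertion order: [41, 38, 9, 20, 30, 3, 22, 47, 49, 6]
Tree (level-order array): [41, 38, 47, 9, None, None, 49, 3, 20, None, None, None, 6, None, 30, None, None, 22]
BFS from the root, enqueuing left then right child of each popped node:
  queue [41] -> pop 41, enqueue [38, 47], visited so far: [41]
  queue [38, 47] -> pop 38, enqueue [9], visited so far: [41, 38]
  queue [47, 9] -> pop 47, enqueue [49], visited so far: [41, 38, 47]
  queue [9, 49] -> pop 9, enqueue [3, 20], visited so far: [41, 38, 47, 9]
  queue [49, 3, 20] -> pop 49, enqueue [none], visited so far: [41, 38, 47, 9, 49]
  queue [3, 20] -> pop 3, enqueue [6], visited so far: [41, 38, 47, 9, 49, 3]
  queue [20, 6] -> pop 20, enqueue [30], visited so far: [41, 38, 47, 9, 49, 3, 20]
  queue [6, 30] -> pop 6, enqueue [none], visited so far: [41, 38, 47, 9, 49, 3, 20, 6]
  queue [30] -> pop 30, enqueue [22], visited so far: [41, 38, 47, 9, 49, 3, 20, 6, 30]
  queue [22] -> pop 22, enqueue [none], visited so far: [41, 38, 47, 9, 49, 3, 20, 6, 30, 22]
Result: [41, 38, 47, 9, 49, 3, 20, 6, 30, 22]


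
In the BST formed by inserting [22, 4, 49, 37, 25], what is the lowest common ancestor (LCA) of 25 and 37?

Tree insertion order: [22, 4, 49, 37, 25]
Tree (level-order array): [22, 4, 49, None, None, 37, None, 25]
In a BST, the LCA of p=25, q=37 is the first node v on the
root-to-leaf path with p <= v <= q (go left if both < v, right if both > v).
Walk from root:
  at 22: both 25 and 37 > 22, go right
  at 49: both 25 and 37 < 49, go left
  at 37: 25 <= 37 <= 37, this is the LCA
LCA = 37


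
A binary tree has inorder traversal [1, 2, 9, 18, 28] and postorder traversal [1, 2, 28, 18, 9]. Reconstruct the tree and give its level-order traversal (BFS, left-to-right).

Inorder:   [1, 2, 9, 18, 28]
Postorder: [1, 2, 28, 18, 9]
Algorithm: postorder visits root last, so walk postorder right-to-left;
each value is the root of the current inorder slice — split it at that
value, recurse on the right subtree first, then the left.
Recursive splits:
  root=9; inorder splits into left=[1, 2], right=[18, 28]
  root=18; inorder splits into left=[], right=[28]
  root=28; inorder splits into left=[], right=[]
  root=2; inorder splits into left=[1], right=[]
  root=1; inorder splits into left=[], right=[]
Reconstructed level-order: [9, 2, 18, 1, 28]


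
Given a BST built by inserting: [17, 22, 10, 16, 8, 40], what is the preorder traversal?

Tree insertion order: [17, 22, 10, 16, 8, 40]
Tree (level-order array): [17, 10, 22, 8, 16, None, 40]
Preorder traversal: [17, 10, 8, 16, 22, 40]


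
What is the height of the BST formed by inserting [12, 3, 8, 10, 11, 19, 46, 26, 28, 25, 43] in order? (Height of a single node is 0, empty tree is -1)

Insertion order: [12, 3, 8, 10, 11, 19, 46, 26, 28, 25, 43]
Tree (level-order array): [12, 3, 19, None, 8, None, 46, None, 10, 26, None, None, 11, 25, 28, None, None, None, None, None, 43]
Compute height bottom-up (empty subtree = -1):
  height(11) = 1 + max(-1, -1) = 0
  height(10) = 1 + max(-1, 0) = 1
  height(8) = 1 + max(-1, 1) = 2
  height(3) = 1 + max(-1, 2) = 3
  height(25) = 1 + max(-1, -1) = 0
  height(43) = 1 + max(-1, -1) = 0
  height(28) = 1 + max(-1, 0) = 1
  height(26) = 1 + max(0, 1) = 2
  height(46) = 1 + max(2, -1) = 3
  height(19) = 1 + max(-1, 3) = 4
  height(12) = 1 + max(3, 4) = 5
Height = 5


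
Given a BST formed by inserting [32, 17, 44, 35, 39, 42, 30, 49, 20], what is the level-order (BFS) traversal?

Tree insertion order: [32, 17, 44, 35, 39, 42, 30, 49, 20]
Tree (level-order array): [32, 17, 44, None, 30, 35, 49, 20, None, None, 39, None, None, None, None, None, 42]
BFS from the root, enqueuing left then right child of each popped node:
  queue [32] -> pop 32, enqueue [17, 44], visited so far: [32]
  queue [17, 44] -> pop 17, enqueue [30], visited so far: [32, 17]
  queue [44, 30] -> pop 44, enqueue [35, 49], visited so far: [32, 17, 44]
  queue [30, 35, 49] -> pop 30, enqueue [20], visited so far: [32, 17, 44, 30]
  queue [35, 49, 20] -> pop 35, enqueue [39], visited so far: [32, 17, 44, 30, 35]
  queue [49, 20, 39] -> pop 49, enqueue [none], visited so far: [32, 17, 44, 30, 35, 49]
  queue [20, 39] -> pop 20, enqueue [none], visited so far: [32, 17, 44, 30, 35, 49, 20]
  queue [39] -> pop 39, enqueue [42], visited so far: [32, 17, 44, 30, 35, 49, 20, 39]
  queue [42] -> pop 42, enqueue [none], visited so far: [32, 17, 44, 30, 35, 49, 20, 39, 42]
Result: [32, 17, 44, 30, 35, 49, 20, 39, 42]


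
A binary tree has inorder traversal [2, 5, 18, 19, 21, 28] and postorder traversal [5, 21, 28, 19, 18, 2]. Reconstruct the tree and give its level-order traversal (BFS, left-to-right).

Inorder:   [2, 5, 18, 19, 21, 28]
Postorder: [5, 21, 28, 19, 18, 2]
Algorithm: postorder visits root last, so walk postorder right-to-left;
each value is the root of the current inorder slice — split it at that
value, recurse on the right subtree first, then the left.
Recursive splits:
  root=2; inorder splits into left=[], right=[5, 18, 19, 21, 28]
  root=18; inorder splits into left=[5], right=[19, 21, 28]
  root=19; inorder splits into left=[], right=[21, 28]
  root=28; inorder splits into left=[21], right=[]
  root=21; inorder splits into left=[], right=[]
  root=5; inorder splits into left=[], right=[]
Reconstructed level-order: [2, 18, 5, 19, 28, 21]


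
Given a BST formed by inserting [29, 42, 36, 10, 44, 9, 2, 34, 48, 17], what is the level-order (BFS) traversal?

Tree insertion order: [29, 42, 36, 10, 44, 9, 2, 34, 48, 17]
Tree (level-order array): [29, 10, 42, 9, 17, 36, 44, 2, None, None, None, 34, None, None, 48]
BFS from the root, enqueuing left then right child of each popped node:
  queue [29] -> pop 29, enqueue [10, 42], visited so far: [29]
  queue [10, 42] -> pop 10, enqueue [9, 17], visited so far: [29, 10]
  queue [42, 9, 17] -> pop 42, enqueue [36, 44], visited so far: [29, 10, 42]
  queue [9, 17, 36, 44] -> pop 9, enqueue [2], visited so far: [29, 10, 42, 9]
  queue [17, 36, 44, 2] -> pop 17, enqueue [none], visited so far: [29, 10, 42, 9, 17]
  queue [36, 44, 2] -> pop 36, enqueue [34], visited so far: [29, 10, 42, 9, 17, 36]
  queue [44, 2, 34] -> pop 44, enqueue [48], visited so far: [29, 10, 42, 9, 17, 36, 44]
  queue [2, 34, 48] -> pop 2, enqueue [none], visited so far: [29, 10, 42, 9, 17, 36, 44, 2]
  queue [34, 48] -> pop 34, enqueue [none], visited so far: [29, 10, 42, 9, 17, 36, 44, 2, 34]
  queue [48] -> pop 48, enqueue [none], visited so far: [29, 10, 42, 9, 17, 36, 44, 2, 34, 48]
Result: [29, 10, 42, 9, 17, 36, 44, 2, 34, 48]


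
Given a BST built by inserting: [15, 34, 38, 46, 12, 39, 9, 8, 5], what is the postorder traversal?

Tree insertion order: [15, 34, 38, 46, 12, 39, 9, 8, 5]
Tree (level-order array): [15, 12, 34, 9, None, None, 38, 8, None, None, 46, 5, None, 39]
Postorder traversal: [5, 8, 9, 12, 39, 46, 38, 34, 15]


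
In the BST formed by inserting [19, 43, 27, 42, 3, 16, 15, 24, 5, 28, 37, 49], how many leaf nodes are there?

Tree built from: [19, 43, 27, 42, 3, 16, 15, 24, 5, 28, 37, 49]
Tree (level-order array): [19, 3, 43, None, 16, 27, 49, 15, None, 24, 42, None, None, 5, None, None, None, 28, None, None, None, None, 37]
Rule: A leaf has 0 children.
Per-node child counts:
  node 19: 2 child(ren)
  node 3: 1 child(ren)
  node 16: 1 child(ren)
  node 15: 1 child(ren)
  node 5: 0 child(ren)
  node 43: 2 child(ren)
  node 27: 2 child(ren)
  node 24: 0 child(ren)
  node 42: 1 child(ren)
  node 28: 1 child(ren)
  node 37: 0 child(ren)
  node 49: 0 child(ren)
Matching nodes: [5, 24, 37, 49]
Count of leaf nodes: 4


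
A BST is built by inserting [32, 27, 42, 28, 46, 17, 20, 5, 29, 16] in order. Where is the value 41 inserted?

Starting tree (level order): [32, 27, 42, 17, 28, None, 46, 5, 20, None, 29, None, None, None, 16]
Insertion path: 32 -> 42
Result: insert 41 as left child of 42
Final tree (level order): [32, 27, 42, 17, 28, 41, 46, 5, 20, None, 29, None, None, None, None, None, 16]


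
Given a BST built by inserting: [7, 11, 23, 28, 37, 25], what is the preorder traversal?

Tree insertion order: [7, 11, 23, 28, 37, 25]
Tree (level-order array): [7, None, 11, None, 23, None, 28, 25, 37]
Preorder traversal: [7, 11, 23, 28, 25, 37]


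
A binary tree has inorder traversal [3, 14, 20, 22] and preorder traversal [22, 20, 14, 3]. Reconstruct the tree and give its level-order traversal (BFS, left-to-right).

Inorder:  [3, 14, 20, 22]
Preorder: [22, 20, 14, 3]
Algorithm: preorder visits root first, so consume preorder in order;
for each root, split the current inorder slice at that value into
left-subtree inorder and right-subtree inorder, then recurse.
Recursive splits:
  root=22; inorder splits into left=[3, 14, 20], right=[]
  root=20; inorder splits into left=[3, 14], right=[]
  root=14; inorder splits into left=[3], right=[]
  root=3; inorder splits into left=[], right=[]
Reconstructed level-order: [22, 20, 14, 3]


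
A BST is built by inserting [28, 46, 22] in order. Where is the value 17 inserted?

Starting tree (level order): [28, 22, 46]
Insertion path: 28 -> 22
Result: insert 17 as left child of 22
Final tree (level order): [28, 22, 46, 17]


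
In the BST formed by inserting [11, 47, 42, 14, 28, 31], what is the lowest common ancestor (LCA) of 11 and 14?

Tree insertion order: [11, 47, 42, 14, 28, 31]
Tree (level-order array): [11, None, 47, 42, None, 14, None, None, 28, None, 31]
In a BST, the LCA of p=11, q=14 is the first node v on the
root-to-leaf path with p <= v <= q (go left if both < v, right if both > v).
Walk from root:
  at 11: 11 <= 11 <= 14, this is the LCA
LCA = 11


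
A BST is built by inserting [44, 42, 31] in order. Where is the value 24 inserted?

Starting tree (level order): [44, 42, None, 31]
Insertion path: 44 -> 42 -> 31
Result: insert 24 as left child of 31
Final tree (level order): [44, 42, None, 31, None, 24]


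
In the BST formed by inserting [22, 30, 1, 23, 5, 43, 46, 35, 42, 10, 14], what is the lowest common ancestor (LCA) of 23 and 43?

Tree insertion order: [22, 30, 1, 23, 5, 43, 46, 35, 42, 10, 14]
Tree (level-order array): [22, 1, 30, None, 5, 23, 43, None, 10, None, None, 35, 46, None, 14, None, 42]
In a BST, the LCA of p=23, q=43 is the first node v on the
root-to-leaf path with p <= v <= q (go left if both < v, right if both > v).
Walk from root:
  at 22: both 23 and 43 > 22, go right
  at 30: 23 <= 30 <= 43, this is the LCA
LCA = 30


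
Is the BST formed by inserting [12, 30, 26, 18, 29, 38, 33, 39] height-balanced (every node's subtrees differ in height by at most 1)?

Tree (level-order array): [12, None, 30, 26, 38, 18, 29, 33, 39]
Definition: a tree is height-balanced if, at every node, |h(left) - h(right)| <= 1 (empty subtree has height -1).
Bottom-up per-node check:
  node 18: h_left=-1, h_right=-1, diff=0 [OK], height=0
  node 29: h_left=-1, h_right=-1, diff=0 [OK], height=0
  node 26: h_left=0, h_right=0, diff=0 [OK], height=1
  node 33: h_left=-1, h_right=-1, diff=0 [OK], height=0
  node 39: h_left=-1, h_right=-1, diff=0 [OK], height=0
  node 38: h_left=0, h_right=0, diff=0 [OK], height=1
  node 30: h_left=1, h_right=1, diff=0 [OK], height=2
  node 12: h_left=-1, h_right=2, diff=3 [FAIL (|-1-2|=3 > 1)], height=3
Node 12 violates the condition: |-1 - 2| = 3 > 1.
Result: Not balanced


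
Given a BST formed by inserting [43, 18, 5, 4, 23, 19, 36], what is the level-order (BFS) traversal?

Tree insertion order: [43, 18, 5, 4, 23, 19, 36]
Tree (level-order array): [43, 18, None, 5, 23, 4, None, 19, 36]
BFS from the root, enqueuing left then right child of each popped node:
  queue [43] -> pop 43, enqueue [18], visited so far: [43]
  queue [18] -> pop 18, enqueue [5, 23], visited so far: [43, 18]
  queue [5, 23] -> pop 5, enqueue [4], visited so far: [43, 18, 5]
  queue [23, 4] -> pop 23, enqueue [19, 36], visited so far: [43, 18, 5, 23]
  queue [4, 19, 36] -> pop 4, enqueue [none], visited so far: [43, 18, 5, 23, 4]
  queue [19, 36] -> pop 19, enqueue [none], visited so far: [43, 18, 5, 23, 4, 19]
  queue [36] -> pop 36, enqueue [none], visited so far: [43, 18, 5, 23, 4, 19, 36]
Result: [43, 18, 5, 23, 4, 19, 36]


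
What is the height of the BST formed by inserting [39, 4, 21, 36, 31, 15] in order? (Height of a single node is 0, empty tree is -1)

Insertion order: [39, 4, 21, 36, 31, 15]
Tree (level-order array): [39, 4, None, None, 21, 15, 36, None, None, 31]
Compute height bottom-up (empty subtree = -1):
  height(15) = 1 + max(-1, -1) = 0
  height(31) = 1 + max(-1, -1) = 0
  height(36) = 1 + max(0, -1) = 1
  height(21) = 1 + max(0, 1) = 2
  height(4) = 1 + max(-1, 2) = 3
  height(39) = 1 + max(3, -1) = 4
Height = 4


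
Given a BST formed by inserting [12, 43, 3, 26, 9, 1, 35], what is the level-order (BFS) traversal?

Tree insertion order: [12, 43, 3, 26, 9, 1, 35]
Tree (level-order array): [12, 3, 43, 1, 9, 26, None, None, None, None, None, None, 35]
BFS from the root, enqueuing left then right child of each popped node:
  queue [12] -> pop 12, enqueue [3, 43], visited so far: [12]
  queue [3, 43] -> pop 3, enqueue [1, 9], visited so far: [12, 3]
  queue [43, 1, 9] -> pop 43, enqueue [26], visited so far: [12, 3, 43]
  queue [1, 9, 26] -> pop 1, enqueue [none], visited so far: [12, 3, 43, 1]
  queue [9, 26] -> pop 9, enqueue [none], visited so far: [12, 3, 43, 1, 9]
  queue [26] -> pop 26, enqueue [35], visited so far: [12, 3, 43, 1, 9, 26]
  queue [35] -> pop 35, enqueue [none], visited so far: [12, 3, 43, 1, 9, 26, 35]
Result: [12, 3, 43, 1, 9, 26, 35]


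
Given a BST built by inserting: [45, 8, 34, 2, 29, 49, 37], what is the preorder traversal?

Tree insertion order: [45, 8, 34, 2, 29, 49, 37]
Tree (level-order array): [45, 8, 49, 2, 34, None, None, None, None, 29, 37]
Preorder traversal: [45, 8, 2, 34, 29, 37, 49]


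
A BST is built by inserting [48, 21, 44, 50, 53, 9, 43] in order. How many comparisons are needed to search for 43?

Search path for 43: 48 -> 21 -> 44 -> 43
Found: True
Comparisons: 4


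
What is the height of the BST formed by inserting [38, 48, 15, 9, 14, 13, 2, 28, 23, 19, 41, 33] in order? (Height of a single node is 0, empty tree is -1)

Insertion order: [38, 48, 15, 9, 14, 13, 2, 28, 23, 19, 41, 33]
Tree (level-order array): [38, 15, 48, 9, 28, 41, None, 2, 14, 23, 33, None, None, None, None, 13, None, 19]
Compute height bottom-up (empty subtree = -1):
  height(2) = 1 + max(-1, -1) = 0
  height(13) = 1 + max(-1, -1) = 0
  height(14) = 1 + max(0, -1) = 1
  height(9) = 1 + max(0, 1) = 2
  height(19) = 1 + max(-1, -1) = 0
  height(23) = 1 + max(0, -1) = 1
  height(33) = 1 + max(-1, -1) = 0
  height(28) = 1 + max(1, 0) = 2
  height(15) = 1 + max(2, 2) = 3
  height(41) = 1 + max(-1, -1) = 0
  height(48) = 1 + max(0, -1) = 1
  height(38) = 1 + max(3, 1) = 4
Height = 4


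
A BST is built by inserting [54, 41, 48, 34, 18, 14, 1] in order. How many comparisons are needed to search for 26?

Search path for 26: 54 -> 41 -> 34 -> 18
Found: False
Comparisons: 4


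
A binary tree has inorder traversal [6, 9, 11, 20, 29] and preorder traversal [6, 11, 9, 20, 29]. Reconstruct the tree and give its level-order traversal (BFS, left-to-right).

Inorder:  [6, 9, 11, 20, 29]
Preorder: [6, 11, 9, 20, 29]
Algorithm: preorder visits root first, so consume preorder in order;
for each root, split the current inorder slice at that value into
left-subtree inorder and right-subtree inorder, then recurse.
Recursive splits:
  root=6; inorder splits into left=[], right=[9, 11, 20, 29]
  root=11; inorder splits into left=[9], right=[20, 29]
  root=9; inorder splits into left=[], right=[]
  root=20; inorder splits into left=[], right=[29]
  root=29; inorder splits into left=[], right=[]
Reconstructed level-order: [6, 11, 9, 20, 29]


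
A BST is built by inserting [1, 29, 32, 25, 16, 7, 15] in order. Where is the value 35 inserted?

Starting tree (level order): [1, None, 29, 25, 32, 16, None, None, None, 7, None, None, 15]
Insertion path: 1 -> 29 -> 32
Result: insert 35 as right child of 32
Final tree (level order): [1, None, 29, 25, 32, 16, None, None, 35, 7, None, None, None, None, 15]


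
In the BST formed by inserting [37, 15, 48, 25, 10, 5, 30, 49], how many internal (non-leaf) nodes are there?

Tree built from: [37, 15, 48, 25, 10, 5, 30, 49]
Tree (level-order array): [37, 15, 48, 10, 25, None, 49, 5, None, None, 30]
Rule: An internal node has at least one child.
Per-node child counts:
  node 37: 2 child(ren)
  node 15: 2 child(ren)
  node 10: 1 child(ren)
  node 5: 0 child(ren)
  node 25: 1 child(ren)
  node 30: 0 child(ren)
  node 48: 1 child(ren)
  node 49: 0 child(ren)
Matching nodes: [37, 15, 10, 25, 48]
Count of internal (non-leaf) nodes: 5
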